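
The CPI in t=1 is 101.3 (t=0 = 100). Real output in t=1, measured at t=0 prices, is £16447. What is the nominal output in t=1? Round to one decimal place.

16660.8

Nominal = Real × (Index/100) = 16447 × (101.3/100)
        = 16447 × 1.013 = 16660.8110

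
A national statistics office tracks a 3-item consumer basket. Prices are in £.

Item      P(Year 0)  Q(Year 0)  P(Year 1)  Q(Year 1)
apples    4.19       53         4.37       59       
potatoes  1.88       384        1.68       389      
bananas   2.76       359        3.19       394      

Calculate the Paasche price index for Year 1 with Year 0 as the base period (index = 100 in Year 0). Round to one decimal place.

Paasche price index uses current-period quantities as weights.
ΣP(Year 1)·Q(Year 1) = 4.37×59 + 1.68×389 + 3.19×394 = 257.83 + 653.52 + 1256.86 = 2168.21
ΣP(Year 0)·Q(Year 1) = 4.19×59 + 1.88×389 + 2.76×394 = 247.21 + 731.32 + 1087.44 = 2065.97
Index = 2168.21 / 2065.97 × 100 = 104.9488

104.9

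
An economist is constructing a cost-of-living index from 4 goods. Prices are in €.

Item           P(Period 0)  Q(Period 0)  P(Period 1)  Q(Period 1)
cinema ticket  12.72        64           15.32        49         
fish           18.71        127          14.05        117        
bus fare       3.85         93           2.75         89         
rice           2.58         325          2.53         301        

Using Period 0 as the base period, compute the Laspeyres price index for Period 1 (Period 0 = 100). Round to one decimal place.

87.6

Laspeyres price index uses base-period quantities as weights.
ΣP(Period 1)·Q(Period 0) = 15.32×64 + 14.05×127 + 2.75×93 + 2.53×325 = 980.48 + 1784.35 + 255.75 + 822.25 = 3842.83
ΣP(Period 0)·Q(Period 0) = 12.72×64 + 18.71×127 + 3.85×93 + 2.58×325 = 814.08 + 2376.17 + 358.05 + 838.5 = 4386.8
Index = 3842.83 / 4386.8 × 100 = 87.5998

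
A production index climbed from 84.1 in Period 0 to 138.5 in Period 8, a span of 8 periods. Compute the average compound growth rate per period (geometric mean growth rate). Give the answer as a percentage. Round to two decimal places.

Growth factor = (138.5/84.1)^(1/8) = (1.646849)^(1/8) = 1.064343
Growth rate = 1.064343 − 1 = 0.064343 = 6.4343%

6.43%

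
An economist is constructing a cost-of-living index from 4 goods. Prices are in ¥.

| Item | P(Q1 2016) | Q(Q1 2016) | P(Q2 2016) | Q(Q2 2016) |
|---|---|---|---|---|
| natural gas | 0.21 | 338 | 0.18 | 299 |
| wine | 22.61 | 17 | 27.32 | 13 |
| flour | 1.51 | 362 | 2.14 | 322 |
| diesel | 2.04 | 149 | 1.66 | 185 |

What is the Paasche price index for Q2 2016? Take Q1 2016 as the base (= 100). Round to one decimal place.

Paasche price index uses current-period quantities as weights.
ΣP(Q2 2016)·Q(Q2 2016) = 0.18×299 + 27.32×13 + 2.14×322 + 1.66×185 = 53.82 + 355.16 + 689.08 + 307.1 = 1405.16
ΣP(Q1 2016)·Q(Q2 2016) = 0.21×299 + 22.61×13 + 1.51×322 + 2.04×185 = 62.79 + 293.93 + 486.22 + 377.4 = 1220.34
Index = 1405.16 / 1220.34 × 100 = 115.1450

115.1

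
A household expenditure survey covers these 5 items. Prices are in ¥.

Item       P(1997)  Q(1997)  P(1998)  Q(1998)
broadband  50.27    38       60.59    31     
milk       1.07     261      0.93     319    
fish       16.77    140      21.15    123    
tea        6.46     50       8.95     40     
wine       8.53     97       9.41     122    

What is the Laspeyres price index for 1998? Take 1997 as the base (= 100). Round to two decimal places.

120.72

Laspeyres price index uses base-period quantities as weights.
ΣP(1998)·Q(1997) = 60.59×38 + 0.93×261 + 21.15×140 + 8.95×50 + 9.41×97 = 2302.42 + 242.73 + 2961 + 447.5 + 912.77 = 6866.42
ΣP(1997)·Q(1997) = 50.27×38 + 1.07×261 + 16.77×140 + 6.46×50 + 8.53×97 = 1910.26 + 279.27 + 2347.8 + 323 + 827.41 = 5687.74
Index = 6866.42 / 5687.74 × 100 = 120.7232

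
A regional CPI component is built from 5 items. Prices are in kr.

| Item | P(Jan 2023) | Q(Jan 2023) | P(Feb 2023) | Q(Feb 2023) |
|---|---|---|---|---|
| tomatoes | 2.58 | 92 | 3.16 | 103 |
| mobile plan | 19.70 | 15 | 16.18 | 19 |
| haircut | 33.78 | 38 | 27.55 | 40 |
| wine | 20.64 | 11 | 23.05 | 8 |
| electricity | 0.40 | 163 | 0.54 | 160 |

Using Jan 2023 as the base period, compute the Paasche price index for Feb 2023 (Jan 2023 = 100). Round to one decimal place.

Paasche price index uses current-period quantities as weights.
ΣP(Feb 2023)·Q(Feb 2023) = 3.16×103 + 16.18×19 + 27.55×40 + 23.05×8 + 0.54×160 = 325.48 + 307.42 + 1102 + 184.4 + 86.4 = 2005.7
ΣP(Jan 2023)·Q(Feb 2023) = 2.58×103 + 19.70×19 + 33.78×40 + 20.64×8 + 0.40×160 = 265.74 + 374.3 + 1351.2 + 165.12 + 64 = 2220.36
Index = 2005.7 / 2220.36 × 100 = 90.3322

90.3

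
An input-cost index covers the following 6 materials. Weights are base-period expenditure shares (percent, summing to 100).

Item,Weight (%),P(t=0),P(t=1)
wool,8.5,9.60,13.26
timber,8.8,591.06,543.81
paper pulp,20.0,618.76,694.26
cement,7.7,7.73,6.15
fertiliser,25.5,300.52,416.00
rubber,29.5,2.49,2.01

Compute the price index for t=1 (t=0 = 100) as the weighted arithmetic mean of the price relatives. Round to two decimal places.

wool: 8.5 × (13.26/9.60) = 8.5 × 1.381250 = 11.7406
timber: 8.8 × (543.81/591.06) = 8.8 × 0.920059 = 8.0965
paper pulp: 20.0 × (694.26/618.76) = 20.0 × 1.122018 = 22.4404
cement: 7.7 × (6.15/7.73) = 7.7 × 0.795602 = 6.1261
fertiliser: 25.5 × (416.00/300.52) = 25.5 × 1.384267 = 35.2988
rubber: 29.5 × (2.01/2.49) = 29.5 × 0.807229 = 23.8133
Index = Σ wᵢ·(p₁ᵢ/p₀ᵢ) = 11.7406 + 8.0965 + 22.4404 + 6.1261 + 35.2988 + 23.8133 = 107.5157

107.52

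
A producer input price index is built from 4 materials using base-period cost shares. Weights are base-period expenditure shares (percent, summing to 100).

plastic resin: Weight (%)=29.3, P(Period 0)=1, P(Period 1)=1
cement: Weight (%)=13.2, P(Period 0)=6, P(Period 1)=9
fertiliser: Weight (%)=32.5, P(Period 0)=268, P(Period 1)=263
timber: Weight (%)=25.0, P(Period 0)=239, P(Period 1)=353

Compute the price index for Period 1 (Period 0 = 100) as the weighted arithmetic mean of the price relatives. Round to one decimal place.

117.9

plastic resin: 29.3 × (1/1) = 29.3 × 1.000000 = 29.3000
cement: 13.2 × (9/6) = 13.2 × 1.500000 = 19.8000
fertiliser: 32.5 × (263/268) = 32.5 × 0.981343 = 31.8937
timber: 25.0 × (353/239) = 25.0 × 1.476987 = 36.9247
Index = Σ wᵢ·(p₁ᵢ/p₀ᵢ) = 29.3000 + 19.8000 + 31.8937 + 36.9247 = 117.9183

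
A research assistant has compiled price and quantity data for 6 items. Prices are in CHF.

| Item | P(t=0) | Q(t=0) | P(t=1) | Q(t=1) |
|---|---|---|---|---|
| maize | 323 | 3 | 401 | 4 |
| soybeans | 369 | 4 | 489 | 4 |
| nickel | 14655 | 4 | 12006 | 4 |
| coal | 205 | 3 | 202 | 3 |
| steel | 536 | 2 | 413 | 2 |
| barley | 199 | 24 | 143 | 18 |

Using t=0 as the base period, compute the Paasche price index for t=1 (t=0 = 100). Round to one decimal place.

Paasche price index uses current-period quantities as weights.
ΣP(t=1)·Q(t=1) = 401×4 + 489×4 + 12006×4 + 202×3 + 413×2 + 143×18 = 1604 + 1956 + 48024 + 606 + 826 + 2574 = 55590
ΣP(t=0)·Q(t=1) = 323×4 + 369×4 + 14655×4 + 205×3 + 536×2 + 199×18 = 1292 + 1476 + 58620 + 615 + 1072 + 3582 = 66657
Index = 55590 / 66657 × 100 = 83.3971

83.4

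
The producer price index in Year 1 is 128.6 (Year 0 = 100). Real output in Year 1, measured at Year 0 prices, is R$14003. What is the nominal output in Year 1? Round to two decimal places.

Nominal = Real × (Index/100) = 14003 × (128.6/100)
        = 14003 × 1.286 = 18007.8580

18007.86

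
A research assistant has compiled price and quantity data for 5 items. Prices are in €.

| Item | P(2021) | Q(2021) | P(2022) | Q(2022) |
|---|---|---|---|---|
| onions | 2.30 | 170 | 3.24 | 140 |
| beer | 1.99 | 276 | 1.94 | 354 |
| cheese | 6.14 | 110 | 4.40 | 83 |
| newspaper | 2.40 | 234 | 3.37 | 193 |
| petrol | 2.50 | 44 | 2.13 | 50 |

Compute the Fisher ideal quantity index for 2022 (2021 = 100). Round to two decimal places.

92.56

Laspeyres component (base-period weights):
ΣP(2021)Q(2022) = 2.30×140 + 1.99×354 + 6.14×83 + 2.40×193 + 2.50×50 = 322 + 704.46 + 509.62 + 463.2 + 125 = 2124.28
ΣP(2021)Q(2021) = 2.30×170 + 1.99×276 + 6.14×110 + 2.40×234 + 2.50×44 = 391 + 549.24 + 675.4 + 561.6 + 110 = 2287.24
L = 2124.28 / 2287.24 × 100 = 92.8753
Paasche component (current-period weights):
ΣP(2022)Q(2022) = 3.24×140 + 1.94×354 + 4.40×83 + 3.37×193 + 2.13×50 = 453.6 + 686.76 + 365.2 + 650.41 + 106.5 = 2262.47
ΣP(2022)Q(2021) = 3.24×170 + 1.94×276 + 4.40×110 + 3.37×234 + 2.13×44 = 550.8 + 535.44 + 484 + 788.58 + 93.72 = 2452.54
P = 2262.47 / 2452.54 × 100 = 92.2501
Fisher = √(L × P) = √(92.8753 × 92.2501) = 92.5621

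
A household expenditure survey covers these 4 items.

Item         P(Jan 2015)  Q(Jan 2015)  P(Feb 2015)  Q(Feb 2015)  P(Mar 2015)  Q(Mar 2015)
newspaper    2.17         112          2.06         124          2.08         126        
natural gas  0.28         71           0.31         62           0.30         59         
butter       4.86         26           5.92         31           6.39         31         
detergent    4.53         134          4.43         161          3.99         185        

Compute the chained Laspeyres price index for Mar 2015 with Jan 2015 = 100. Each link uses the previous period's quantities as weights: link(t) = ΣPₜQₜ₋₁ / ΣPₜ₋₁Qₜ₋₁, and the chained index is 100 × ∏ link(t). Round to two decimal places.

Link Jan 2015→Feb 2015:
ΣP(Feb 2015)Q(Jan 2015) = 2.06×112 + 0.31×71 + 5.92×26 + 4.43×134 = 230.72 + 22.01 + 153.92 + 593.62 = 1000.27
ΣP(Jan 2015)Q(Jan 2015) = 2.17×112 + 0.28×71 + 4.86×26 + 4.53×134 = 243.04 + 19.88 + 126.36 + 607.02 = 996.3
link = 1000.27/996.3 = 1.003985
Link Feb 2015→Mar 2015:
ΣP(Mar 2015)Q(Feb 2015) = 2.08×124 + 0.30×62 + 6.39×31 + 3.99×161 = 257.92 + 18.6 + 198.09 + 642.39 = 1117
ΣP(Feb 2015)Q(Feb 2015) = 2.06×124 + 0.31×62 + 5.92×31 + 4.43×161 = 255.44 + 19.22 + 183.52 + 713.23 = 1171.41
link = 1117/1171.41 = 0.953552
Chained index = 100 × 1.003985 × 0.953552 = 95.7351

95.74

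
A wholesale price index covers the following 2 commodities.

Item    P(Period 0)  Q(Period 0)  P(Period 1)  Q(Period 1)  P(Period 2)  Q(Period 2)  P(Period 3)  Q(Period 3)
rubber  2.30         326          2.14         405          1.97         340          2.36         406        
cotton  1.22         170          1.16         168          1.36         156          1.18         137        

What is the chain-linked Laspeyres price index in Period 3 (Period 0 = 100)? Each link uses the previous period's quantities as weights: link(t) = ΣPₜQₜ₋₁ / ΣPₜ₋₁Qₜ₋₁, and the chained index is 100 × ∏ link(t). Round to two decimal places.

101.09

Link Period 0→Period 1:
ΣP(Period 1)Q(Period 0) = 2.14×326 + 1.16×170 = 697.64 + 197.2 = 894.84
ΣP(Period 0)Q(Period 0) = 2.30×326 + 1.22×170 = 749.8 + 207.4 = 957.2
link = 894.84/957.2 = 0.934852
Link Period 1→Period 2:
ΣP(Period 2)Q(Period 1) = 1.97×405 + 1.36×168 = 797.85 + 228.48 = 1026.33
ΣP(Period 1)Q(Period 1) = 2.14×405 + 1.16×168 = 866.7 + 194.88 = 1061.58
link = 1026.33/1061.58 = 0.966795
Link Period 2→Period 3:
ΣP(Period 3)Q(Period 2) = 2.36×340 + 1.18×156 = 802.4 + 184.08 = 986.48
ΣP(Period 2)Q(Period 2) = 1.97×340 + 1.36×156 = 669.8 + 212.16 = 881.96
link = 986.48/881.96 = 1.118509
Chained index = 100 × 0.934852 × 0.966795 × 1.118509 = 101.0919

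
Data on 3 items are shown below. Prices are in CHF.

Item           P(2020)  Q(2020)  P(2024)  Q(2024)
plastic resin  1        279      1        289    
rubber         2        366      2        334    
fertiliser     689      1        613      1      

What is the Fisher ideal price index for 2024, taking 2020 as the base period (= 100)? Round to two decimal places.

95.46

Laspeyres component (base-period weights):
ΣP(2024)Q(2020) = 1×279 + 2×366 + 613×1 = 279 + 732 + 613 = 1624
ΣP(2020)Q(2020) = 1×279 + 2×366 + 689×1 = 279 + 732 + 689 = 1700
L = 1624 / 1700 × 100 = 95.5294
Paasche component (current-period weights):
ΣP(2024)Q(2024) = 1×289 + 2×334 + 613×1 = 289 + 668 + 613 = 1570
ΣP(2020)Q(2024) = 1×289 + 2×334 + 689×1 = 289 + 668 + 689 = 1646
P = 1570 / 1646 × 100 = 95.3827
Fisher = √(L × P) = √(95.5294 × 95.3827) = 95.4561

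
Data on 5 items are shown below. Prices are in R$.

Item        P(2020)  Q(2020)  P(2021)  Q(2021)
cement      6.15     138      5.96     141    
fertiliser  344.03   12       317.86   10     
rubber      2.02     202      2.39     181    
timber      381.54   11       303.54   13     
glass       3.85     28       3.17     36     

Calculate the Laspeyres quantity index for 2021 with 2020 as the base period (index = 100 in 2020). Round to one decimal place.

Laspeyres quantity index uses base-period prices as weights.
ΣP(2020)·Q(2021) = 6.15×141 + 344.03×10 + 2.02×181 + 381.54×13 + 3.85×36 = 867.15 + 3440.3 + 365.62 + 4960.02 + 138.6 = 9771.69
ΣP(2020)·Q(2020) = 6.15×138 + 344.03×12 + 2.02×202 + 381.54×11 + 3.85×28 = 848.7 + 4128.36 + 408.04 + 4196.94 + 107.8 = 9689.84
Index = 9771.69 / 9689.84 × 100 = 100.8447

100.8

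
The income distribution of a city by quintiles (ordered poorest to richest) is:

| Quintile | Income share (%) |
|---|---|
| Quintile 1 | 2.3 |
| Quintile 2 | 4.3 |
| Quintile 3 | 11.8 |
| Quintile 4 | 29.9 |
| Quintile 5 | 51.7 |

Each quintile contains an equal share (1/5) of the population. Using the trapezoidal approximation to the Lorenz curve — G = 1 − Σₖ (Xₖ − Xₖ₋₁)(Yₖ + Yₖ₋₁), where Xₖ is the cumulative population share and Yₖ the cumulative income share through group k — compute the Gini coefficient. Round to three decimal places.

0.498

Cumulative income shares Yₖ: 0.0230, 0.0660, 0.1840, 0.4830, 1.0000
Σ (Xₖ−Xₖ₋₁)(Yₖ+Yₖ₋₁) = (1/5)(0.0230+0.0000) + (1/5)(0.0660+0.0230) + (1/5)(0.1840+0.0660) + (1/5)(0.4830+0.1840) + (1/5)(1.0000+0.4830)
  = 0.0046 + 0.0178 + 0.0500 + 0.1334 + 0.2966 = 0.5024
G = 1 − 0.5024 = 0.4976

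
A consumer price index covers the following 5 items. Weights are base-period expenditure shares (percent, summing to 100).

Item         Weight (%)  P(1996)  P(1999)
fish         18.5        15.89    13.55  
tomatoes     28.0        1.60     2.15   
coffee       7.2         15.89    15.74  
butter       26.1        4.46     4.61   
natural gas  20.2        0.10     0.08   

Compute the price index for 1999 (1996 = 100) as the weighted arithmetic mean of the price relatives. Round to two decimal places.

fish: 18.5 × (13.55/15.89) = 18.5 × 0.852738 = 15.7756
tomatoes: 28.0 × (2.15/1.60) = 28.0 × 1.343750 = 37.6250
coffee: 7.2 × (15.74/15.89) = 7.2 × 0.990560 = 7.1320
butter: 26.1 × (4.61/4.46) = 26.1 × 1.033632 = 26.9778
natural gas: 20.2 × (0.08/0.10) = 20.2 × 0.800000 = 16.1600
Index = Σ wᵢ·(p₁ᵢ/p₀ᵢ) = 15.7756 + 37.6250 + 7.1320 + 26.9778 + 16.1600 = 103.6705

103.67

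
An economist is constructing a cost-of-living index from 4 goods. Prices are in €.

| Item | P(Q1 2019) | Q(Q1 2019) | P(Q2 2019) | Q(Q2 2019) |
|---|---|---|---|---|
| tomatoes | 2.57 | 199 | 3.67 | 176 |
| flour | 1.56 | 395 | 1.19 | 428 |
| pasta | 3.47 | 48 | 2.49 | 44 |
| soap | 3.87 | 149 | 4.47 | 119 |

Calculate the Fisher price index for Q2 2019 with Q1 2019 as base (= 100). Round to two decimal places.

104.90

Laspeyres component (base-period weights):
ΣP(Q2 2019)Q(Q1 2019) = 3.67×199 + 1.19×395 + 2.49×48 + 4.47×149 = 730.33 + 470.05 + 119.52 + 666.03 = 1985.93
ΣP(Q1 2019)Q(Q1 2019) = 2.57×199 + 1.56×395 + 3.47×48 + 3.87×149 = 511.43 + 616.2 + 166.56 + 576.63 = 1870.82
L = 1985.93 / 1870.82 × 100 = 106.1529
Paasche component (current-period weights):
ΣP(Q2 2019)Q(Q2 2019) = 3.67×176 + 1.19×428 + 2.49×44 + 4.47×119 = 645.92 + 509.32 + 109.56 + 531.93 = 1796.73
ΣP(Q1 2019)Q(Q2 2019) = 2.57×176 + 1.56×428 + 3.47×44 + 3.87×119 = 452.32 + 667.68 + 152.68 + 460.53 = 1733.21
P = 1796.73 / 1733.21 × 100 = 103.6649
Fisher = √(L × P) = √(106.1529 × 103.6649) = 104.9015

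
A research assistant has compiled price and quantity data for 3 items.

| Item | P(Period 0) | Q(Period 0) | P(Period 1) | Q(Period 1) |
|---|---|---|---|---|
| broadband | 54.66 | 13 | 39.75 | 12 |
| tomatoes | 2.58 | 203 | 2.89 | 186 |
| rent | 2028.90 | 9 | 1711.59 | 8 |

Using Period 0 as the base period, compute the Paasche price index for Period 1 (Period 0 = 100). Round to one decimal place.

84.7

Paasche price index uses current-period quantities as weights.
ΣP(Period 1)·Q(Period 1) = 39.75×12 + 2.89×186 + 1711.59×8 = 477 + 537.54 + 13692.72 = 14707.26
ΣP(Period 0)·Q(Period 1) = 54.66×12 + 2.58×186 + 2028.90×8 = 655.92 + 479.88 + 16231.2 = 17367
Index = 14707.26 / 17367 × 100 = 84.6851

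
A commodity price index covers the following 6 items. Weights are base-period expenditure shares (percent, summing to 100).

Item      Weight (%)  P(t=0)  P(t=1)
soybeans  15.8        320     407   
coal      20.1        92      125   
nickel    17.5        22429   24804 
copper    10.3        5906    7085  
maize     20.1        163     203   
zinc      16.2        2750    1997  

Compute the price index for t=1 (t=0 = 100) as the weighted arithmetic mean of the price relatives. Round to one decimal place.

115.9

soybeans: 15.8 × (407/320) = 15.8 × 1.271875 = 20.0956
coal: 20.1 × (125/92) = 20.1 × 1.358696 = 27.3098
nickel: 17.5 × (24804/22429) = 17.5 × 1.105890 = 19.3531
copper: 10.3 × (7085/5906) = 10.3 × 1.199627 = 12.3562
maize: 20.1 × (203/163) = 20.1 × 1.245399 = 25.0325
zinc: 16.2 × (1997/2750) = 16.2 × 0.726182 = 11.7641
Index = Σ wᵢ·(p₁ᵢ/p₀ᵢ) = 20.0956 + 27.3098 + 19.3531 + 12.3562 + 25.0325 + 11.7641 = 115.9113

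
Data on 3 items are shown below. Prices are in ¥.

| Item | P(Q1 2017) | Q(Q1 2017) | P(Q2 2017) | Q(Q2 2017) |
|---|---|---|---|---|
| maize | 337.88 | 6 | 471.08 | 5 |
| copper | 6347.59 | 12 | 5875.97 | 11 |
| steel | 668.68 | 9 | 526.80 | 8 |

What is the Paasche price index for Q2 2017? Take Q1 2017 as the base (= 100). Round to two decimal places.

92.64

Paasche price index uses current-period quantities as weights.
ΣP(Q2 2017)·Q(Q2 2017) = 471.08×5 + 5875.97×11 + 526.80×8 = 2355.4 + 64635.67 + 4214.4 = 71205.47
ΣP(Q1 2017)·Q(Q2 2017) = 337.88×5 + 6347.59×11 + 668.68×8 = 1689.4 + 69823.49 + 5349.44 = 76862.33
Index = 71205.47 / 76862.33 × 100 = 92.6403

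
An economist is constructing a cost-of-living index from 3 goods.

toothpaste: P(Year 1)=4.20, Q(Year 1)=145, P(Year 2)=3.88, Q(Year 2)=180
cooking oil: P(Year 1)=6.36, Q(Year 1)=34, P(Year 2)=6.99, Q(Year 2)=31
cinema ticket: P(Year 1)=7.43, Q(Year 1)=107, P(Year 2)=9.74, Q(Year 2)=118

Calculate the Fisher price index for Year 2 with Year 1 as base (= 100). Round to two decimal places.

113.26

Laspeyres component (base-period weights):
ΣP(Year 2)Q(Year 1) = 3.88×145 + 6.99×34 + 9.74×107 = 562.6 + 237.66 + 1042.18 = 1842.44
ΣP(Year 1)Q(Year 1) = 4.20×145 + 6.36×34 + 7.43×107 = 609 + 216.24 + 795.01 = 1620.25
L = 1842.44 / 1620.25 × 100 = 113.7133
Paasche component (current-period weights):
ΣP(Year 2)Q(Year 2) = 3.88×180 + 6.99×31 + 9.74×118 = 698.4 + 216.69 + 1149.32 = 2064.41
ΣP(Year 1)Q(Year 2) = 4.20×180 + 6.36×31 + 7.43×118 = 756 + 197.16 + 876.74 = 1829.9
P = 2064.41 / 1829.9 × 100 = 112.8155
Fisher = √(L × P) = √(113.7133 × 112.8155) = 113.2635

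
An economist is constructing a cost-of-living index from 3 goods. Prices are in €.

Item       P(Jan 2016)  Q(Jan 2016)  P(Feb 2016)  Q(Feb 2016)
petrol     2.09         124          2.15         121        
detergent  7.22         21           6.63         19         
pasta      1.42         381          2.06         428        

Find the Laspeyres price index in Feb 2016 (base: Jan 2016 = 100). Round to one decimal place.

Laspeyres price index uses base-period quantities as weights.
ΣP(Feb 2016)·Q(Jan 2016) = 2.15×124 + 6.63×21 + 2.06×381 = 266.6 + 139.23 + 784.86 = 1190.69
ΣP(Jan 2016)·Q(Jan 2016) = 2.09×124 + 7.22×21 + 1.42×381 = 259.16 + 151.62 + 541.02 = 951.8
Index = 1190.69 / 951.8 × 100 = 125.0988

125.1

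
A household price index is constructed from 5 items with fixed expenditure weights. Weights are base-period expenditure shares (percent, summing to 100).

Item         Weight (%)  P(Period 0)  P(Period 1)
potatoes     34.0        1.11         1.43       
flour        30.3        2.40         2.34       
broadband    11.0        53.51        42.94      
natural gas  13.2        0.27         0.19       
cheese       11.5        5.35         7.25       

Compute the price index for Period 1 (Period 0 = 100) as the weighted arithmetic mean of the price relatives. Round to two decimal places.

107.04

potatoes: 34.0 × (1.43/1.11) = 34.0 × 1.288288 = 43.8018
flour: 30.3 × (2.34/2.40) = 30.3 × 0.975000 = 29.5425
broadband: 11.0 × (42.94/53.51) = 11.0 × 0.802467 = 8.8271
natural gas: 13.2 × (0.19/0.27) = 13.2 × 0.703704 = 9.2889
cheese: 11.5 × (7.25/5.35) = 11.5 × 1.355140 = 15.5841
Index = Σ wᵢ·(p₁ᵢ/p₀ᵢ) = 43.8018 + 29.5425 + 8.8271 + 9.2889 + 15.5841 = 107.0444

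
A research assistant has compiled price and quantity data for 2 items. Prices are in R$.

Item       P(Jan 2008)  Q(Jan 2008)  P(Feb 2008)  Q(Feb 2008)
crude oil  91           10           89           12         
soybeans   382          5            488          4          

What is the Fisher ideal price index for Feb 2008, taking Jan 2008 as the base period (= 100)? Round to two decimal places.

Laspeyres component (base-period weights):
ΣP(Feb 2008)Q(Jan 2008) = 89×10 + 488×5 = 890 + 2440 = 3330
ΣP(Jan 2008)Q(Jan 2008) = 91×10 + 382×5 = 910 + 1910 = 2820
L = 3330 / 2820 × 100 = 118.0851
Paasche component (current-period weights):
ΣP(Feb 2008)Q(Feb 2008) = 89×12 + 488×4 = 1068 + 1952 = 3020
ΣP(Jan 2008)Q(Feb 2008) = 91×12 + 382×4 = 1092 + 1528 = 2620
P = 3020 / 2620 × 100 = 115.2672
Fisher = √(L × P) = √(118.0851 × 115.2672) = 116.6676

116.67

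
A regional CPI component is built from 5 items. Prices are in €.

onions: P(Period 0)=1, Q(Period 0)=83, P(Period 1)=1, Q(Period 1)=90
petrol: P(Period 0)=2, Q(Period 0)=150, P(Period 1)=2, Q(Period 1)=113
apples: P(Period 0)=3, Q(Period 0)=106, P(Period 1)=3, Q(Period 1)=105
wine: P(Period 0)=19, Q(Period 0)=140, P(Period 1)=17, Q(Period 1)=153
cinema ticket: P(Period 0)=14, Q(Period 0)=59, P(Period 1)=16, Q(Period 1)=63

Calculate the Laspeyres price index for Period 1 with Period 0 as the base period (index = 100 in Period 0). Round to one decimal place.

96.1

Laspeyres price index uses base-period quantities as weights.
ΣP(Period 1)·Q(Period 0) = 1×83 + 2×150 + 3×106 + 17×140 + 16×59 = 83 + 300 + 318 + 2380 + 944 = 4025
ΣP(Period 0)·Q(Period 0) = 1×83 + 2×150 + 3×106 + 19×140 + 14×59 = 83 + 300 + 318 + 2660 + 826 = 4187
Index = 4025 / 4187 × 100 = 96.1309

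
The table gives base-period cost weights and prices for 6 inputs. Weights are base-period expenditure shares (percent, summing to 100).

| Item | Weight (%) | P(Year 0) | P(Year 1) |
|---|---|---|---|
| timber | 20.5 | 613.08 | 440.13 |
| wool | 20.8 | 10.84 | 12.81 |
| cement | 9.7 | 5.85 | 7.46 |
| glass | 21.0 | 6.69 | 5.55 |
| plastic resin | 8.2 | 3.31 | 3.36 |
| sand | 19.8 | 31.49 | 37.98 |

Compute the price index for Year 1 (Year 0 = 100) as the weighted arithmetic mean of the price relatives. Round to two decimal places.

101.29

timber: 20.5 × (440.13/613.08) = 20.5 × 0.717900 = 14.7169
wool: 20.8 × (12.81/10.84) = 20.8 × 1.181734 = 24.5801
cement: 9.7 × (7.46/5.85) = 9.7 × 1.275214 = 12.3696
glass: 21.0 × (5.55/6.69) = 21.0 × 0.829596 = 17.4215
plastic resin: 8.2 × (3.36/3.31) = 8.2 × 1.015106 = 8.3239
sand: 19.8 × (37.98/31.49) = 19.8 × 1.206097 = 23.8807
Index = Σ wᵢ·(p₁ᵢ/p₀ᵢ) = 14.7169 + 24.5801 + 12.3696 + 17.4215 + 8.3239 + 23.8807 = 101.2927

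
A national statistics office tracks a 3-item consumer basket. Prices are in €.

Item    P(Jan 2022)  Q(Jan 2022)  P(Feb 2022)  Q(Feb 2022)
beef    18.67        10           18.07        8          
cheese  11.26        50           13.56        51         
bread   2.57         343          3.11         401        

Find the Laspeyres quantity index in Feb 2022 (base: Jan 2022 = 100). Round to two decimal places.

Laspeyres quantity index uses base-period prices as weights.
ΣP(Jan 2022)·Q(Feb 2022) = 18.67×8 + 11.26×51 + 2.57×401 = 149.36 + 574.26 + 1030.57 = 1754.19
ΣP(Jan 2022)·Q(Jan 2022) = 18.67×10 + 11.26×50 + 2.57×343 = 186.7 + 563 + 881.51 = 1631.21
Index = 1754.19 / 1631.21 × 100 = 107.5392

107.54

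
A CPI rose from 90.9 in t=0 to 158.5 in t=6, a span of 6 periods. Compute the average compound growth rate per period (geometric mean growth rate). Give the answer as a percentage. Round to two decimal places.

9.71%

Growth factor = (158.5/90.9)^(1/6) = (1.743674)^(1/6) = 1.097095
Growth rate = 1.097095 − 1 = 0.097095 = 9.7095%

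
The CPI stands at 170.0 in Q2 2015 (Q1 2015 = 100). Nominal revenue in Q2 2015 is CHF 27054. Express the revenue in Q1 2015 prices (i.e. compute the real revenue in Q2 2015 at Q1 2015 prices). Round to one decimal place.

Real = Nominal ÷ (Index/100) = 27054 ÷ (170.0/100)
     = 27054 ÷ 1.700 = 15914.1176

15914.1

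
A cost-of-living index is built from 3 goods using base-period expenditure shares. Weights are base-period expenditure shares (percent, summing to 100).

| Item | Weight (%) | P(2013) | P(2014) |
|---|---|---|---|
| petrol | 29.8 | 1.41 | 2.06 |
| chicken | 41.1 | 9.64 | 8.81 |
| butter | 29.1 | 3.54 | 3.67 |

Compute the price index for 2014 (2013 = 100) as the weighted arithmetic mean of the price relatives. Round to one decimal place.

petrol: 29.8 × (2.06/1.41) = 29.8 × 1.460993 = 43.5376
chicken: 41.1 × (8.81/9.64) = 41.1 × 0.913900 = 37.5613
butter: 29.1 × (3.67/3.54) = 29.1 × 1.036723 = 30.1686
Index = Σ wᵢ·(p₁ᵢ/p₀ᵢ) = 43.5376 + 37.5613 + 30.1686 = 111.2675

111.3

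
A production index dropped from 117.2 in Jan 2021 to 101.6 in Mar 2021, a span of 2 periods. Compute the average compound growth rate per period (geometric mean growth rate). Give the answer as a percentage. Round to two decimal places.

-6.89%

Growth factor = (101.6/117.2)^(1/2) = (0.866894)^(1/2) = 0.931072
Growth rate = 0.931072 − 1 = -0.068928 = -6.8928%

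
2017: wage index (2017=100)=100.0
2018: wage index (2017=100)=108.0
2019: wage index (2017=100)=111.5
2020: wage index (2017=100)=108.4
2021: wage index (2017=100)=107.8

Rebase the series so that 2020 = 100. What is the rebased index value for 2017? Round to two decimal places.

92.25

Rebased(2017) = 100.0 / 108.4 × 100 = 92.2509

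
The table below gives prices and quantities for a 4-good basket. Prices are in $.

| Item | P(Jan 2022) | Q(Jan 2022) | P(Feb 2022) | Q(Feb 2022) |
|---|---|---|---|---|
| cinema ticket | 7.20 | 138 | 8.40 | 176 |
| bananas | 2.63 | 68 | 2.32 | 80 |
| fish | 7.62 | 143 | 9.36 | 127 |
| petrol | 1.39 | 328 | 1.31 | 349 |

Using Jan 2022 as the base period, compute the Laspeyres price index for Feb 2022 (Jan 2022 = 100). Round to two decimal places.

113.51

Laspeyres price index uses base-period quantities as weights.
ΣP(Feb 2022)·Q(Jan 2022) = 8.40×138 + 2.32×68 + 9.36×143 + 1.31×328 = 1159.2 + 157.76 + 1338.48 + 429.68 = 3085.12
ΣP(Jan 2022)·Q(Jan 2022) = 7.20×138 + 2.63×68 + 7.62×143 + 1.39×328 = 993.6 + 178.84 + 1089.66 + 455.92 = 2718.02
Index = 3085.12 / 2718.02 × 100 = 113.5062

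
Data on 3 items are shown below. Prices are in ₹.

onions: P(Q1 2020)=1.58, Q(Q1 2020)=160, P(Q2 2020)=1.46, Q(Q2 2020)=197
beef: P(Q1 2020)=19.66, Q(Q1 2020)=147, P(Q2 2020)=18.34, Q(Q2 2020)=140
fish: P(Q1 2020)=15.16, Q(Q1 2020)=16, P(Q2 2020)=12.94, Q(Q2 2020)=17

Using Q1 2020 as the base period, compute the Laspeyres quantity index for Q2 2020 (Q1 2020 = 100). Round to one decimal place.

Laspeyres quantity index uses base-period prices as weights.
ΣP(Q1 2020)·Q(Q2 2020) = 1.58×197 + 19.66×140 + 15.16×17 = 311.26 + 2752.4 + 257.72 = 3321.38
ΣP(Q1 2020)·Q(Q1 2020) = 1.58×160 + 19.66×147 + 15.16×16 = 252.8 + 2890.02 + 242.56 = 3385.38
Index = 3321.38 / 3385.38 × 100 = 98.1095

98.1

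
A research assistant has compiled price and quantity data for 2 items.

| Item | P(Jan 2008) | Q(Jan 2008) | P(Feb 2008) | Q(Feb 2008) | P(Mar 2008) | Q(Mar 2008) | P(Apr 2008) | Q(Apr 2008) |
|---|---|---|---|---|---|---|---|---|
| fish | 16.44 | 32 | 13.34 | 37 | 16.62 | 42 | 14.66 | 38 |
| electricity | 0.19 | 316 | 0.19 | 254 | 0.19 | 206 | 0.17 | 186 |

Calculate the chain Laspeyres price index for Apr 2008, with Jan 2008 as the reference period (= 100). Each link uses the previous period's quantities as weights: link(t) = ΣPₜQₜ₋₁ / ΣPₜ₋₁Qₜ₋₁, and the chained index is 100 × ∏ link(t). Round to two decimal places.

89.76

Link Jan 2008→Feb 2008:
ΣP(Feb 2008)Q(Jan 2008) = 13.34×32 + 0.19×316 = 426.88 + 60.04 = 486.92
ΣP(Jan 2008)Q(Jan 2008) = 16.44×32 + 0.19×316 = 526.08 + 60.04 = 586.12
link = 486.92/586.12 = 0.830751
Link Feb 2008→Mar 2008:
ΣP(Mar 2008)Q(Feb 2008) = 16.62×37 + 0.19×254 = 614.94 + 48.26 = 663.2
ΣP(Feb 2008)Q(Feb 2008) = 13.34×37 + 0.19×254 = 493.58 + 48.26 = 541.84
link = 663.2/541.84 = 1.223978
Link Mar 2008→Apr 2008:
ΣP(Apr 2008)Q(Mar 2008) = 14.66×42 + 0.17×206 = 615.72 + 35.02 = 650.74
ΣP(Mar 2008)Q(Mar 2008) = 16.62×42 + 0.19×206 = 698.04 + 39.14 = 737.18
link = 650.74/737.18 = 0.882742
Chained index = 100 × 0.830751 × 1.223978 × 0.882742 = 89.7591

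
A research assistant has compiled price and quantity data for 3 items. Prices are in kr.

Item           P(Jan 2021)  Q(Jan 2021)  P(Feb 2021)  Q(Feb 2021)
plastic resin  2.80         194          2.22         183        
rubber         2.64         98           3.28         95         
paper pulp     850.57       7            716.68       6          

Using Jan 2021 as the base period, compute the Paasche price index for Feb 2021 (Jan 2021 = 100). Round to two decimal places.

Paasche price index uses current-period quantities as weights.
ΣP(Feb 2021)·Q(Feb 2021) = 2.22×183 + 3.28×95 + 716.68×6 = 406.26 + 311.6 + 4300.08 = 5017.94
ΣP(Jan 2021)·Q(Feb 2021) = 2.80×183 + 2.64×95 + 850.57×6 = 512.4 + 250.8 + 5103.42 = 5866.62
Index = 5017.94 / 5866.62 × 100 = 85.5337

85.53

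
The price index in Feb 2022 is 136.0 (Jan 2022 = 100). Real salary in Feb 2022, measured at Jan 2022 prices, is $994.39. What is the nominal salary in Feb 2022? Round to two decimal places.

1352.37

Nominal = Real × (Index/100) = 994.39 × (136.0/100)
        = 994.39 × 1.360 = 1352.3704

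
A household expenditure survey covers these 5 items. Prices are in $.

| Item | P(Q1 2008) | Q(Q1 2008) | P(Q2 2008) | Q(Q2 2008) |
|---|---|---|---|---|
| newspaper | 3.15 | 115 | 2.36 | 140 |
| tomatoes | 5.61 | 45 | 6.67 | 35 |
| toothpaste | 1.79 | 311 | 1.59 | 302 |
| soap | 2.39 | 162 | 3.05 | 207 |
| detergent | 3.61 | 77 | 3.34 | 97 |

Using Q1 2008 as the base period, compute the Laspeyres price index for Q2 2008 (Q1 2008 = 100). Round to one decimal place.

Laspeyres price index uses base-period quantities as weights.
ΣP(Q2 2008)·Q(Q1 2008) = 2.36×115 + 6.67×45 + 1.59×311 + 3.05×162 + 3.34×77 = 271.4 + 300.15 + 494.49 + 494.1 + 257.18 = 1817.32
ΣP(Q1 2008)·Q(Q1 2008) = 3.15×115 + 5.61×45 + 1.79×311 + 2.39×162 + 3.61×77 = 362.25 + 252.45 + 556.69 + 387.18 + 277.97 = 1836.54
Index = 1817.32 / 1836.54 × 100 = 98.9535

99.0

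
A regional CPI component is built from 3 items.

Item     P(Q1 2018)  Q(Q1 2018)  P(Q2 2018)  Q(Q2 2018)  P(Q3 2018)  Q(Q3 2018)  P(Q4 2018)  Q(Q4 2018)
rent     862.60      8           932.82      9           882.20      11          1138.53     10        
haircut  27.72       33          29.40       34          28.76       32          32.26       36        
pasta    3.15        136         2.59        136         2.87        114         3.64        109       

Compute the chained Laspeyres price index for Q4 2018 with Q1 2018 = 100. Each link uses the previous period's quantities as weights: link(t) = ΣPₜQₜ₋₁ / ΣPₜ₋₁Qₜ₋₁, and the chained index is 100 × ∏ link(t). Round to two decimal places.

Link Q1 2018→Q2 2018:
ΣP(Q2 2018)Q(Q1 2018) = 932.82×8 + 29.40×33 + 2.59×136 = 7462.56 + 970.2 + 352.24 = 8785
ΣP(Q1 2018)Q(Q1 2018) = 862.60×8 + 27.72×33 + 3.15×136 = 6900.8 + 914.76 + 428.4 = 8243.96
link = 8785/8243.96 = 1.065629
Link Q2 2018→Q3 2018:
ΣP(Q3 2018)Q(Q2 2018) = 882.20×9 + 28.76×34 + 2.87×136 = 7939.8 + 977.84 + 390.32 = 9307.96
ΣP(Q2 2018)Q(Q2 2018) = 932.82×9 + 29.40×34 + 2.59×136 = 8395.38 + 999.6 + 352.24 = 9747.22
link = 9307.96/9747.22 = 0.954935
Link Q3 2018→Q4 2018:
ΣP(Q4 2018)Q(Q3 2018) = 1138.53×11 + 32.26×32 + 3.64×114 = 12523.83 + 1032.32 + 414.96 = 13971.11
ΣP(Q3 2018)Q(Q3 2018) = 882.20×11 + 28.76×32 + 2.87×114 = 9704.2 + 920.32 + 327.18 = 10951.7
link = 13971.11/10951.7 = 1.275702
Chained index = 100 × 1.065629 × 0.954935 × 1.275702 = 129.8162

129.82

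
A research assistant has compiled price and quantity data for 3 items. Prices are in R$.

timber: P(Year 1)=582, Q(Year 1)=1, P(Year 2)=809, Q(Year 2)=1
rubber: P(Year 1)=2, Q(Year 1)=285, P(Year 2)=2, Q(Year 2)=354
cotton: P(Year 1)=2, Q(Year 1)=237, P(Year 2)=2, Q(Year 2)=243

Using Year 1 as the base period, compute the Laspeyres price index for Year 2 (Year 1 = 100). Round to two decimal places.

113.96

Laspeyres price index uses base-period quantities as weights.
ΣP(Year 2)·Q(Year 1) = 809×1 + 2×285 + 2×237 = 809 + 570 + 474 = 1853
ΣP(Year 1)·Q(Year 1) = 582×1 + 2×285 + 2×237 = 582 + 570 + 474 = 1626
Index = 1853 / 1626 × 100 = 113.9606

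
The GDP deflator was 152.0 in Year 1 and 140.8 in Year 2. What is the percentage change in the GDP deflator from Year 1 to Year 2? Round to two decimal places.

-7.37%

Change = (140.8 − 152.0) / 152.0 × 100
       = -11.2 / 152.0 × 100 = -7.3684%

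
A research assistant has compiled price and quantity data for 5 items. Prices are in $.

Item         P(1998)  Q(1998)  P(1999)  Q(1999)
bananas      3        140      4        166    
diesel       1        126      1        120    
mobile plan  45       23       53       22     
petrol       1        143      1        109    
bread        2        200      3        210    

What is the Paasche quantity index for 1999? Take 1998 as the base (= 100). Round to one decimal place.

101.5

Paasche quantity index uses current-period prices as weights.
ΣP(1999)·Q(1999) = 4×166 + 1×120 + 53×22 + 1×109 + 3×210 = 664 + 120 + 1166 + 109 + 630 = 2689
ΣP(1999)·Q(1998) = 4×140 + 1×126 + 53×23 + 1×143 + 3×200 = 560 + 126 + 1219 + 143 + 600 = 2648
Index = 2689 / 2648 × 100 = 101.5483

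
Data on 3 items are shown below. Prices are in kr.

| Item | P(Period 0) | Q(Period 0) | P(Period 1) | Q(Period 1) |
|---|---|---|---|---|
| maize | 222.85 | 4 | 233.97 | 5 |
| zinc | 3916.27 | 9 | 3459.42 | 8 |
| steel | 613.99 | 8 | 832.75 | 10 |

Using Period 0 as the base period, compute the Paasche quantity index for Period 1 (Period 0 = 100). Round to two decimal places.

Paasche quantity index uses current-period prices as weights.
ΣP(Period 1)·Q(Period 1) = 233.97×5 + 3459.42×8 + 832.75×10 = 1169.85 + 27675.36 + 8327.5 = 37172.71
ΣP(Period 1)·Q(Period 0) = 233.97×4 + 3459.42×9 + 832.75×8 = 935.88 + 31134.78 + 6662 = 38732.66
Index = 37172.71 / 38732.66 × 100 = 95.9725

95.97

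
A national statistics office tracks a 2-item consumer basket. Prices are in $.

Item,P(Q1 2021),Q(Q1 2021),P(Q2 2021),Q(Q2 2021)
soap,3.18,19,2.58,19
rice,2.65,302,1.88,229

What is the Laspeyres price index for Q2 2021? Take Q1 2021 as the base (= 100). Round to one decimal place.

71.7

Laspeyres price index uses base-period quantities as weights.
ΣP(Q2 2021)·Q(Q1 2021) = 2.58×19 + 1.88×302 = 49.02 + 567.76 = 616.78
ΣP(Q1 2021)·Q(Q1 2021) = 3.18×19 + 2.65×302 = 60.42 + 800.3 = 860.72
Index = 616.78 / 860.72 × 100 = 71.6586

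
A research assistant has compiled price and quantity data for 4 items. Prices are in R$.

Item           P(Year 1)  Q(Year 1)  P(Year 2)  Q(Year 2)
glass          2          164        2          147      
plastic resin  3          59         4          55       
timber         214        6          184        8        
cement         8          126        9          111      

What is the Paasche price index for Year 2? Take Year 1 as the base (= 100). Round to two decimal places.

97.58

Paasche price index uses current-period quantities as weights.
ΣP(Year 2)·Q(Year 2) = 2×147 + 4×55 + 184×8 + 9×111 = 294 + 220 + 1472 + 999 = 2985
ΣP(Year 1)·Q(Year 2) = 2×147 + 3×55 + 214×8 + 8×111 = 294 + 165 + 1712 + 888 = 3059
Index = 2985 / 3059 × 100 = 97.5809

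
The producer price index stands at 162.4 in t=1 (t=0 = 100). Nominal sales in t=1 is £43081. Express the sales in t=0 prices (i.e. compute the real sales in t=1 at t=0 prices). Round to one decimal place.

26527.7

Real = Nominal ÷ (Index/100) = 43081 ÷ (162.4/100)
     = 43081 ÷ 1.624 = 26527.7094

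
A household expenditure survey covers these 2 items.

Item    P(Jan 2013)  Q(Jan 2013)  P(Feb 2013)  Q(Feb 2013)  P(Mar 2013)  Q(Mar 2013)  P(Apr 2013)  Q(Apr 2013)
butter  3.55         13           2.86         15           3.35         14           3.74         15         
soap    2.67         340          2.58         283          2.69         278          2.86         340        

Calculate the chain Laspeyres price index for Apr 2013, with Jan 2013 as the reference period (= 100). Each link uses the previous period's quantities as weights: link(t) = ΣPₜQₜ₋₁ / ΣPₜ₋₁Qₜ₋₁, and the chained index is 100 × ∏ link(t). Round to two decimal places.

107.30

Link Jan 2013→Feb 2013:
ΣP(Feb 2013)Q(Jan 2013) = 2.86×13 + 2.58×340 = 37.18 + 877.2 = 914.38
ΣP(Jan 2013)Q(Jan 2013) = 3.55×13 + 2.67×340 = 46.15 + 907.8 = 953.95
link = 914.38/953.95 = 0.958520
Link Feb 2013→Mar 2013:
ΣP(Mar 2013)Q(Feb 2013) = 3.35×15 + 2.69×283 = 50.25 + 761.27 = 811.52
ΣP(Feb 2013)Q(Feb 2013) = 2.86×15 + 2.58×283 = 42.9 + 730.14 = 773.04
link = 811.52/773.04 = 1.049778
Link Mar 2013→Apr 2013:
ΣP(Apr 2013)Q(Mar 2013) = 3.74×14 + 2.86×278 = 52.36 + 795.08 = 847.44
ΣP(Mar 2013)Q(Mar 2013) = 3.35×14 + 2.69×278 = 46.9 + 747.82 = 794.72
link = 847.44/794.72 = 1.066338
Chained index = 100 × 0.958520 × 1.049778 × 1.066338 = 107.2984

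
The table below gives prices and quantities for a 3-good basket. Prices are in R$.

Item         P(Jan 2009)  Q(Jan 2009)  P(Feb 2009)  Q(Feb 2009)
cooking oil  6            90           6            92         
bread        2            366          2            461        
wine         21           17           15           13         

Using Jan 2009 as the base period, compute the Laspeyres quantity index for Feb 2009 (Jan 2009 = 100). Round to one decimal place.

Laspeyres quantity index uses base-period prices as weights.
ΣP(Jan 2009)·Q(Feb 2009) = 6×92 + 2×461 + 21×13 = 552 + 922 + 273 = 1747
ΣP(Jan 2009)·Q(Jan 2009) = 6×90 + 2×366 + 21×17 = 540 + 732 + 357 = 1629
Index = 1747 / 1629 × 100 = 107.2437

107.2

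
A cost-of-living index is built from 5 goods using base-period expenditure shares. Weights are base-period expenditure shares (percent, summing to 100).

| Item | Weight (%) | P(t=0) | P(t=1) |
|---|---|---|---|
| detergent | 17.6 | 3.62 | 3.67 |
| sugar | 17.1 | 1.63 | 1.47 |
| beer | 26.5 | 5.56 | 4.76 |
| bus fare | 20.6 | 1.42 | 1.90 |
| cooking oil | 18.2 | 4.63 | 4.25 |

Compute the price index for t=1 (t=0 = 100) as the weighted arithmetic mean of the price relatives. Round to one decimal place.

100.2

detergent: 17.6 × (3.67/3.62) = 17.6 × 1.013812 = 17.8431
sugar: 17.1 × (1.47/1.63) = 17.1 × 0.901840 = 15.4215
beer: 26.5 × (4.76/5.56) = 26.5 × 0.856115 = 22.6871
bus fare: 20.6 × (1.90/1.42) = 20.6 × 1.338028 = 27.5634
cooking oil: 18.2 × (4.25/4.63) = 18.2 × 0.917927 = 16.7063
Index = Σ wᵢ·(p₁ᵢ/p₀ᵢ) = 17.8431 + 15.4215 + 22.6871 + 27.5634 + 16.7063 = 100.2213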